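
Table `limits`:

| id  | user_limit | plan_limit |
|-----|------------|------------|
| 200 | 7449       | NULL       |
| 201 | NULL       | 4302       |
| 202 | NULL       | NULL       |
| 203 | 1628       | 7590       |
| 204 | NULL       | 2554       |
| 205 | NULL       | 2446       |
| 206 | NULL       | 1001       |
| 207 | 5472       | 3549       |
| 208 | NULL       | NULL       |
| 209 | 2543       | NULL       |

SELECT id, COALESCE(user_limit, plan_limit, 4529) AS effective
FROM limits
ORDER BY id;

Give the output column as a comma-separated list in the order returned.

7449, 4302, 4529, 1628, 2554, 2446, 1001, 5472, 4529, 2543

id=200: user_limit=7449 → 7449
id=201: user_limit=NULL, plan_limit=4302 → 4302
id=202: user_limit=NULL, plan_limit=NULL, → literal 4529 → 4529
id=203: user_limit=1628 → 1628
id=204: user_limit=NULL, plan_limit=2554 → 2554
id=205: user_limit=NULL, plan_limit=2446 → 2446
id=206: user_limit=NULL, plan_limit=1001 → 1001
id=207: user_limit=5472 → 5472
id=208: user_limit=NULL, plan_limit=NULL, → literal 4529 → 4529
id=209: user_limit=2543 → 2543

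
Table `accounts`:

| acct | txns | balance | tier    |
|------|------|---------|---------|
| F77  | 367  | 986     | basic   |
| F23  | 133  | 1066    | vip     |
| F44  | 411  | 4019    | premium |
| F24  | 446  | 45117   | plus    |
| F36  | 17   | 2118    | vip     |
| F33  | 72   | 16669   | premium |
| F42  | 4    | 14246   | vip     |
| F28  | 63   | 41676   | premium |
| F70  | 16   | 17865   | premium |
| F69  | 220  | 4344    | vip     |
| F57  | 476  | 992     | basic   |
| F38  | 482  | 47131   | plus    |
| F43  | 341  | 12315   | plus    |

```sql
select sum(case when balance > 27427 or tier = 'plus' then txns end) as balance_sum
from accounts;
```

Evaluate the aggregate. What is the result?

1332

acct=F77: ✗
acct=F23: ✗
acct=F44: ✗
acct=F24: ✓ → 446
acct=F36: ✗
acct=F33: ✗
acct=F42: ✗
acct=F28: ✓ → 63
acct=F70: ✗
acct=F69: ✗
acct=F57: ✗
acct=F38: ✓ → 482
acct=F43: ✓ → 341
balance_sum = 446 + 63 + 482 + 341 = 1332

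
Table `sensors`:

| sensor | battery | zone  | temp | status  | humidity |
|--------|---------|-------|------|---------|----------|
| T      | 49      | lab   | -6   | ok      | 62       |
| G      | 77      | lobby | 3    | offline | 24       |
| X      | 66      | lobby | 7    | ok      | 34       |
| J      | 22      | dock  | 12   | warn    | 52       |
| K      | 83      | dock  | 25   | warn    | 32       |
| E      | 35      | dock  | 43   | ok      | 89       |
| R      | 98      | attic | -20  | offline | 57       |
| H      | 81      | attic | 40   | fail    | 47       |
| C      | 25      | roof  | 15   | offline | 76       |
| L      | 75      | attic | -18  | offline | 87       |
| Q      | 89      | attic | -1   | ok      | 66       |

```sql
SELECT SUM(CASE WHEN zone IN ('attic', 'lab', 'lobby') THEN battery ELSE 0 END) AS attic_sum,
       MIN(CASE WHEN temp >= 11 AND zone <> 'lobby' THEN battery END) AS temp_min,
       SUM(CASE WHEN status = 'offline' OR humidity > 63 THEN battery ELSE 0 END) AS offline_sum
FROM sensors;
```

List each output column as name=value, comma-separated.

[attic_sum: zone IN ('attic', 'lab', 'lobby')]
sensor=T: ✓ → 49
sensor=G: ✓ → 77
sensor=X: ✓ → 66
sensor=J: ✗
sensor=K: ✗
sensor=E: ✗
sensor=R: ✓ → 98
sensor=H: ✓ → 81
sensor=C: ✗
sensor=L: ✓ → 75
sensor=Q: ✓ → 89
attic_sum = 49 + 77 + 66 + 98 + 81 + 75 + 89 = 535
—
[temp_min: temp >= 11 AND zone <> 'lobby']
sensor=T: ✗
sensor=G: ✗
sensor=X: ✗
sensor=J: ✓ → 22
sensor=K: ✓ → 83
sensor=E: ✓ → 35
sensor=R: ✗
sensor=H: ✓ → 81
sensor=C: ✓ → 25
sensor=L: ✗
sensor=Q: ✗
temp_min = MIN(22, 83, 35, 81, 25) = 22
—
[offline_sum: status = 'offline' OR humidity > 63]
sensor=T: ✗
sensor=G: ✓ → 77
sensor=X: ✗
sensor=J: ✗
sensor=K: ✗
sensor=E: ✓ → 35
sensor=R: ✓ → 98
sensor=H: ✗
sensor=C: ✓ → 25
sensor=L: ✓ → 75
sensor=Q: ✓ → 89
offline_sum = 77 + 35 + 98 + 25 + 75 + 89 = 399

attic_sum=535, temp_min=22, offline_sum=399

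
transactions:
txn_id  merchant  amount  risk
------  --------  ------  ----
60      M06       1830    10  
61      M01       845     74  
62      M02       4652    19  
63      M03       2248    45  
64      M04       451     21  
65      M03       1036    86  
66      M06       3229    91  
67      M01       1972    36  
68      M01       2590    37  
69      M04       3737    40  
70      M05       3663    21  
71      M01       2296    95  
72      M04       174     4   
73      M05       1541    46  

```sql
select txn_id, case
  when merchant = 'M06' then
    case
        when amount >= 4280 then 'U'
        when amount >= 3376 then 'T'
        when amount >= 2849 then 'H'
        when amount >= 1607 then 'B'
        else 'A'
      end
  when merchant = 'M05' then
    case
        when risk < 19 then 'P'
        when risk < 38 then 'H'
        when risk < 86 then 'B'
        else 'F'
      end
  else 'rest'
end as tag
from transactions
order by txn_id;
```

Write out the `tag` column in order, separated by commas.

txn_id=60: merchant='M06' → inner[amount >= 1607] → B
txn_id=61: merchant='M01' → outer ELSE → rest
txn_id=62: merchant='M02' → outer ELSE → rest
txn_id=63: merchant='M03' → outer ELSE → rest
txn_id=64: merchant='M04' → outer ELSE → rest
txn_id=65: merchant='M03' → outer ELSE → rest
txn_id=66: merchant='M06' → inner[amount >= 2849] → H
txn_id=67: merchant='M01' → outer ELSE → rest
txn_id=68: merchant='M01' → outer ELSE → rest
txn_id=69: merchant='M04' → outer ELSE → rest
txn_id=70: merchant='M05' → inner[risk < 38] → H
txn_id=71: merchant='M01' → outer ELSE → rest
txn_id=72: merchant='M04' → outer ELSE → rest
txn_id=73: merchant='M05' → inner[risk < 86] → B

B, rest, rest, rest, rest, rest, H, rest, rest, rest, H, rest, rest, B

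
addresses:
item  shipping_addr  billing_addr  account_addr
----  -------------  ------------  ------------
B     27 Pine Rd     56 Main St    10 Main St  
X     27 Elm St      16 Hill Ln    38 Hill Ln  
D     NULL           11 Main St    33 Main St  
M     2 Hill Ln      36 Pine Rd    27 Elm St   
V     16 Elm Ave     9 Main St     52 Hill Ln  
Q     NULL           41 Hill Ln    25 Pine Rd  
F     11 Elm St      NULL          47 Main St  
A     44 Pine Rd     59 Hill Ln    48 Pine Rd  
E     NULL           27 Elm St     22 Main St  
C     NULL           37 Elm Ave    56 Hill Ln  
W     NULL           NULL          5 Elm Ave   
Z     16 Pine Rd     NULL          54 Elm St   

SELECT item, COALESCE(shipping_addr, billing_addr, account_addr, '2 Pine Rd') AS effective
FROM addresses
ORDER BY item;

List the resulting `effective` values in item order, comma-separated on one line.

44 Pine Rd, 27 Pine Rd, 37 Elm Ave, 11 Main St, 27 Elm St, 11 Elm St, 2 Hill Ln, 41 Hill Ln, 16 Elm Ave, 5 Elm Ave, 27 Elm St, 16 Pine Rd

item=A: shipping_addr=44 Pine Rd → 44 Pine Rd
item=B: shipping_addr=27 Pine Rd → 27 Pine Rd
item=C: shipping_addr=NULL, billing_addr=37 Elm Ave → 37 Elm Ave
item=D: shipping_addr=NULL, billing_addr=11 Main St → 11 Main St
item=E: shipping_addr=NULL, billing_addr=27 Elm St → 27 Elm St
item=F: shipping_addr=11 Elm St → 11 Elm St
item=M: shipping_addr=2 Hill Ln → 2 Hill Ln
item=Q: shipping_addr=NULL, billing_addr=41 Hill Ln → 41 Hill Ln
item=V: shipping_addr=16 Elm Ave → 16 Elm Ave
item=W: shipping_addr=NULL, billing_addr=NULL, account_addr=5 Elm Ave → 5 Elm Ave
item=X: shipping_addr=27 Elm St → 27 Elm St
item=Z: shipping_addr=16 Pine Rd → 16 Pine Rd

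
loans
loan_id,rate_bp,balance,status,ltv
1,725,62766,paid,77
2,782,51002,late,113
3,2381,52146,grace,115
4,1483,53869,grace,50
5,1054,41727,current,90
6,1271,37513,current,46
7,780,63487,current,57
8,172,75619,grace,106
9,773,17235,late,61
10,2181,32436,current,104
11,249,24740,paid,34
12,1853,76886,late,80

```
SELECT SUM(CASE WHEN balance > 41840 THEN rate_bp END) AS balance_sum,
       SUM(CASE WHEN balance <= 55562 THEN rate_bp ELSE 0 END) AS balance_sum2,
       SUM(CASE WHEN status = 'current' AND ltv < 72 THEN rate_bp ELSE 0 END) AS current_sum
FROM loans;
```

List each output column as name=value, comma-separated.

[balance_sum: balance > 41840]
loan_id=1: ✓ → 725
loan_id=2: ✓ → 782
loan_id=3: ✓ → 2381
loan_id=4: ✓ → 1483
loan_id=5: ✗
loan_id=6: ✗
loan_id=7: ✓ → 780
loan_id=8: ✓ → 172
loan_id=9: ✗
loan_id=10: ✗
loan_id=11: ✗
loan_id=12: ✓ → 1853
balance_sum = 725 + 782 + 2381 + 1483 + 780 + 172 + 1853 = 8176
—
[balance_sum2: balance <= 55562]
loan_id=1: ✗
loan_id=2: ✓ → 782
loan_id=3: ✓ → 2381
loan_id=4: ✓ → 1483
loan_id=5: ✓ → 1054
loan_id=6: ✓ → 1271
loan_id=7: ✗
loan_id=8: ✗
loan_id=9: ✓ → 773
loan_id=10: ✓ → 2181
loan_id=11: ✓ → 249
loan_id=12: ✗
balance_sum2 = 782 + 2381 + 1483 + 1054 + 1271 + 773 + 2181 + 249 = 10174
—
[current_sum: status = 'current' AND ltv < 72]
loan_id=1: ✗
loan_id=2: ✗
loan_id=3: ✗
loan_id=4: ✗
loan_id=5: ✗
loan_id=6: ✓ → 1271
loan_id=7: ✓ → 780
loan_id=8: ✗
loan_id=9: ✗
loan_id=10: ✗
loan_id=11: ✗
loan_id=12: ✗
current_sum = 1271 + 780 = 2051

balance_sum=8176, balance_sum2=10174, current_sum=2051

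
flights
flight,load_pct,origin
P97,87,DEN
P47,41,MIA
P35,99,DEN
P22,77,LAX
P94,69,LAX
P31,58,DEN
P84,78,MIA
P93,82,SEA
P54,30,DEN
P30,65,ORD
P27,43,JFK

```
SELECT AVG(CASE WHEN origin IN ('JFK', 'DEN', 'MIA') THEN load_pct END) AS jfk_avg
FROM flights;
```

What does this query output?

flight=P97: ✓ → 87
flight=P47: ✓ → 41
flight=P35: ✓ → 99
flight=P22: ✗
flight=P94: ✗
flight=P31: ✓ → 58
flight=P84: ✓ → 78
flight=P93: ✗
flight=P54: ✓ → 30
flight=P30: ✗
flight=P27: ✓ → 43
jfk_avg = (87 + 41 + 99 + 58 + 78 + 30 + 43) / 7 = 62.2857142857

62.2857142857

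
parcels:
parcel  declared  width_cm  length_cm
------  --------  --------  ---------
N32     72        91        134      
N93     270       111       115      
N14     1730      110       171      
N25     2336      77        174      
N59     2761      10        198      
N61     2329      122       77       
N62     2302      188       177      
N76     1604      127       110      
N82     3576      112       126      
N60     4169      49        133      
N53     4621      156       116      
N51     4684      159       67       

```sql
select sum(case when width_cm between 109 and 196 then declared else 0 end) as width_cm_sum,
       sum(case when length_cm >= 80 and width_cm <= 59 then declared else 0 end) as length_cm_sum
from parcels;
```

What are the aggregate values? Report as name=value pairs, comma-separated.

width_cm_sum=21116, length_cm_sum=6930

[width_cm_sum: width_cm between 109 and 196]
parcel=N32: ✗
parcel=N93: ✓ → 270
parcel=N14: ✓ → 1730
parcel=N25: ✗
parcel=N59: ✗
parcel=N61: ✓ → 2329
parcel=N62: ✓ → 2302
parcel=N76: ✓ → 1604
parcel=N82: ✓ → 3576
parcel=N60: ✗
parcel=N53: ✓ → 4621
parcel=N51: ✓ → 4684
width_cm_sum = 270 + 1730 + 2329 + 2302 + 1604 + 3576 + 4621 + 4684 = 21116
—
[length_cm_sum: length_cm >= 80 and width_cm <= 59]
parcel=N32: ✗
parcel=N93: ✗
parcel=N14: ✗
parcel=N25: ✗
parcel=N59: ✓ → 2761
parcel=N61: ✗
parcel=N62: ✗
parcel=N76: ✗
parcel=N82: ✗
parcel=N60: ✓ → 4169
parcel=N53: ✗
parcel=N51: ✗
length_cm_sum = 2761 + 4169 = 6930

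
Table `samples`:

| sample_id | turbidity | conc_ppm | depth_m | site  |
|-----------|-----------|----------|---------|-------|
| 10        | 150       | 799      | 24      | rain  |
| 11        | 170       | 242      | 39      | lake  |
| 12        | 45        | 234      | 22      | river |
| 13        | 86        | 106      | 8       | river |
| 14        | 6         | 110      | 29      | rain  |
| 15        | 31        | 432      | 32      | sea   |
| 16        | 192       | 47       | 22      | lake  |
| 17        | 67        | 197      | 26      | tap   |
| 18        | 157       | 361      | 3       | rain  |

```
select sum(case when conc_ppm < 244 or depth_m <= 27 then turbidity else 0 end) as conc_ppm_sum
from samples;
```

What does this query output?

873

sample_id=10: ✓ → 150
sample_id=11: ✓ → 170
sample_id=12: ✓ → 45
sample_id=13: ✓ → 86
sample_id=14: ✓ → 6
sample_id=15: ✗
sample_id=16: ✓ → 192
sample_id=17: ✓ → 67
sample_id=18: ✓ → 157
conc_ppm_sum = 150 + 170 + 45 + 86 + 6 + 192 + 67 + 157 = 873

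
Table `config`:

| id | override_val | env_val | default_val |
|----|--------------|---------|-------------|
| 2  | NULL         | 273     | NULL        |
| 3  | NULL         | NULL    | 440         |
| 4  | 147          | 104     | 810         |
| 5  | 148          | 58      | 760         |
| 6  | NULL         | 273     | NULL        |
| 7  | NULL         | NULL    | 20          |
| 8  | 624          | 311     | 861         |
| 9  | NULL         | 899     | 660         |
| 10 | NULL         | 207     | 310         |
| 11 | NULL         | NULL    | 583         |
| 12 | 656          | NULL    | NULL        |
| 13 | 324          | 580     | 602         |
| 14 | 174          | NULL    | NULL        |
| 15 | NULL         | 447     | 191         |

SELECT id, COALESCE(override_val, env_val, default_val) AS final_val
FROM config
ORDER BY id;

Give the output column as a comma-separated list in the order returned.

id=2: override_val=NULL, env_val=273 → 273
id=3: override_val=NULL, env_val=NULL, default_val=440 → 440
id=4: override_val=147 → 147
id=5: override_val=148 → 148
id=6: override_val=NULL, env_val=273 → 273
id=7: override_val=NULL, env_val=NULL, default_val=20 → 20
id=8: override_val=624 → 624
id=9: override_val=NULL, env_val=899 → 899
id=10: override_val=NULL, env_val=207 → 207
id=11: override_val=NULL, env_val=NULL, default_val=583 → 583
id=12: override_val=656 → 656
id=13: override_val=324 → 324
id=14: override_val=174 → 174
id=15: override_val=NULL, env_val=447 → 447

273, 440, 147, 148, 273, 20, 624, 899, 207, 583, 656, 324, 174, 447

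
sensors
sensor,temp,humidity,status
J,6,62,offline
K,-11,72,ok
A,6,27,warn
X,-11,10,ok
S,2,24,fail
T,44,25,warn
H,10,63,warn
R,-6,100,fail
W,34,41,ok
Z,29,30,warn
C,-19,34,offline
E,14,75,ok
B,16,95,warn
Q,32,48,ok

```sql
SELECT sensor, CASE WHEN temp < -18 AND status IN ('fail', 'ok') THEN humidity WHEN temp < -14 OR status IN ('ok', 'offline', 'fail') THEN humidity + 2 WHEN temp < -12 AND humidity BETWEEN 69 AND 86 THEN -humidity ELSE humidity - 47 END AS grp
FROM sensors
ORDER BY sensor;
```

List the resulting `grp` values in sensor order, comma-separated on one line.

-20, 48, 36, 77, 16, 64, 74, 50, 102, 26, -22, 43, 12, -17

sensor=A: ELSE → -20
sensor=B: ELSE → 48
sensor=C: temp < -14 OR status IN ('ok', 'offline', 'fail') → 36
sensor=E: temp < -14 OR status IN ('ok', 'offline', 'fail') → 77
sensor=H: ELSE → 16
sensor=J: temp < -14 OR status IN ('ok', 'offline', 'fail') → 64
sensor=K: temp < -14 OR status IN ('ok', 'offline', 'fail') → 74
sensor=Q: temp < -14 OR status IN ('ok', 'offline', 'fail') → 50
sensor=R: temp < -14 OR status IN ('ok', 'offline', 'fail') → 102
sensor=S: temp < -14 OR status IN ('ok', 'offline', 'fail') → 26
sensor=T: ELSE → -22
sensor=W: temp < -14 OR status IN ('ok', 'offline', 'fail') → 43
sensor=X: temp < -14 OR status IN ('ok', 'offline', 'fail') → 12
sensor=Z: ELSE → -17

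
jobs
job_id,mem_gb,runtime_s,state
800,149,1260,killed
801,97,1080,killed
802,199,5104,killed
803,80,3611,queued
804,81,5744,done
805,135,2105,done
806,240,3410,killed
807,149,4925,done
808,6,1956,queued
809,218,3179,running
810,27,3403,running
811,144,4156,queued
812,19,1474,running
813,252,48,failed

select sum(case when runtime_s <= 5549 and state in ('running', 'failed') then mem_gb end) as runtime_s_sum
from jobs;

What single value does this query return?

516

job_id=800: ✗
job_id=801: ✗
job_id=802: ✗
job_id=803: ✗
job_id=804: ✗
job_id=805: ✗
job_id=806: ✗
job_id=807: ✗
job_id=808: ✗
job_id=809: ✓ → 218
job_id=810: ✓ → 27
job_id=811: ✗
job_id=812: ✓ → 19
job_id=813: ✓ → 252
runtime_s_sum = 218 + 27 + 19 + 252 = 516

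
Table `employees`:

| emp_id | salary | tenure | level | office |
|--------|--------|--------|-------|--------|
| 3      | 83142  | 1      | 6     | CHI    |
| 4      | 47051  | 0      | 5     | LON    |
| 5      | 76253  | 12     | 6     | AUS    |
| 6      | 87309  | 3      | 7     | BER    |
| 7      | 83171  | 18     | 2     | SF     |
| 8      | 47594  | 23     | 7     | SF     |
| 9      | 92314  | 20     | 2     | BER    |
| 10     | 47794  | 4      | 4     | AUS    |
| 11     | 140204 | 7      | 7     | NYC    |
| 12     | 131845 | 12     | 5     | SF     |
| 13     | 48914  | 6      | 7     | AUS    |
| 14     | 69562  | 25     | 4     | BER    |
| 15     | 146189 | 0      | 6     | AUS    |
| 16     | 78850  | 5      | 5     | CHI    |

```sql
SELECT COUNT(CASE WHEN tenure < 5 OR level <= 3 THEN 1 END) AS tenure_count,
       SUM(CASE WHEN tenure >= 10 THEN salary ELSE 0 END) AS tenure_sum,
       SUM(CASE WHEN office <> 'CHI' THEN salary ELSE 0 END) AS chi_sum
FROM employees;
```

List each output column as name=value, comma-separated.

[tenure_count: tenure < 5 OR level <= 3]
emp_id=3: ✓ → 1
emp_id=4: ✓ → 1
emp_id=5: ✗
emp_id=6: ✓ → 1
emp_id=7: ✓ → 1
emp_id=8: ✗
emp_id=9: ✓ → 1
emp_id=10: ✓ → 1
emp_id=11: ✗
emp_id=12: ✗
emp_id=13: ✗
emp_id=14: ✗
emp_id=15: ✓ → 1
emp_id=16: ✗
tenure_count = COUNT(1, 1, 1, 1, 1, 1, 1) = 7
—
[tenure_sum: tenure >= 10]
emp_id=3: ✗
emp_id=4: ✗
emp_id=5: ✓ → 76253
emp_id=6: ✗
emp_id=7: ✓ → 83171
emp_id=8: ✓ → 47594
emp_id=9: ✓ → 92314
emp_id=10: ✗
emp_id=11: ✗
emp_id=12: ✓ → 131845
emp_id=13: ✗
emp_id=14: ✓ → 69562
emp_id=15: ✗
emp_id=16: ✗
tenure_sum = 76253 + 83171 + 47594 + 92314 + 131845 + 69562 = 500739
—
[chi_sum: office <> 'CHI']
emp_id=3: ✗
emp_id=4: ✓ → 47051
emp_id=5: ✓ → 76253
emp_id=6: ✓ → 87309
emp_id=7: ✓ → 83171
emp_id=8: ✓ → 47594
emp_id=9: ✓ → 92314
emp_id=10: ✓ → 47794
emp_id=11: ✓ → 140204
emp_id=12: ✓ → 131845
emp_id=13: ✓ → 48914
emp_id=14: ✓ → 69562
emp_id=15: ✓ → 146189
emp_id=16: ✗
chi_sum = 47051 + 76253 + 87309 + 83171 + 47594 + 92314 + 47794 + 140204 + 131845 + 48914 + 69562 + 146189 = 1018200

tenure_count=7, tenure_sum=500739, chi_sum=1018200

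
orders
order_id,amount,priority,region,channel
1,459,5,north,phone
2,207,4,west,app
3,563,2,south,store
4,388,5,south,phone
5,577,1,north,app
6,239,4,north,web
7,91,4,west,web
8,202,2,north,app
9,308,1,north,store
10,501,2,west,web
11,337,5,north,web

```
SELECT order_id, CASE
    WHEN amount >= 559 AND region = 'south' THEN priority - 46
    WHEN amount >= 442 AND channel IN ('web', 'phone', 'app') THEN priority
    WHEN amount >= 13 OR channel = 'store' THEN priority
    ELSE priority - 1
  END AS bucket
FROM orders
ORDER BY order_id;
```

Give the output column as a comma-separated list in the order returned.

5, 4, -44, 5, 1, 4, 4, 2, 1, 2, 5

order_id=1: amount >= 442 AND channel IN ('web', 'phone', 'app') → 5
order_id=2: amount >= 13 OR channel = 'store' → 4
order_id=3: amount >= 559 AND region = 'south' → -44
order_id=4: amount >= 13 OR channel = 'store' → 5
order_id=5: amount >= 442 AND channel IN ('web', 'phone', 'app') → 1
order_id=6: amount >= 13 OR channel = 'store' → 4
order_id=7: amount >= 13 OR channel = 'store' → 4
order_id=8: amount >= 13 OR channel = 'store' → 2
order_id=9: amount >= 13 OR channel = 'store' → 1
order_id=10: amount >= 442 AND channel IN ('web', 'phone', 'app') → 2
order_id=11: amount >= 13 OR channel = 'store' → 5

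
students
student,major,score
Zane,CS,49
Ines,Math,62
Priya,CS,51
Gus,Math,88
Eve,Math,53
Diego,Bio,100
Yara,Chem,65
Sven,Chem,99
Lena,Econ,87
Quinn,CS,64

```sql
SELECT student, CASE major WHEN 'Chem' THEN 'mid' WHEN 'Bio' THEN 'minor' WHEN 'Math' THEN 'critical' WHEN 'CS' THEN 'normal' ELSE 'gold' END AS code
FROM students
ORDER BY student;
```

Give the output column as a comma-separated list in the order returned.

minor, critical, critical, critical, gold, normal, normal, mid, mid, normal

student=Diego: major='Bio' → minor
student=Eve: major='Math' → critical
student=Gus: major='Math' → critical
student=Ines: major='Math' → critical
student=Lena: ELSE → gold
student=Priya: major='CS' → normal
student=Quinn: major='CS' → normal
student=Sven: major='Chem' → mid
student=Yara: major='Chem' → mid
student=Zane: major='CS' → normal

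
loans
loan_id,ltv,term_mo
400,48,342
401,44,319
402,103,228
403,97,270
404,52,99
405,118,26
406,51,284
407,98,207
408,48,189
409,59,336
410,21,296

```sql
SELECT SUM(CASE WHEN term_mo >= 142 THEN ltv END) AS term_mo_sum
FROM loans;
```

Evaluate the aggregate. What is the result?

loan_id=400: ✓ → 48
loan_id=401: ✓ → 44
loan_id=402: ✓ → 103
loan_id=403: ✓ → 97
loan_id=404: ✗
loan_id=405: ✗
loan_id=406: ✓ → 51
loan_id=407: ✓ → 98
loan_id=408: ✓ → 48
loan_id=409: ✓ → 59
loan_id=410: ✓ → 21
term_mo_sum = 48 + 44 + 103 + 97 + 51 + 98 + 48 + 59 + 21 = 569

569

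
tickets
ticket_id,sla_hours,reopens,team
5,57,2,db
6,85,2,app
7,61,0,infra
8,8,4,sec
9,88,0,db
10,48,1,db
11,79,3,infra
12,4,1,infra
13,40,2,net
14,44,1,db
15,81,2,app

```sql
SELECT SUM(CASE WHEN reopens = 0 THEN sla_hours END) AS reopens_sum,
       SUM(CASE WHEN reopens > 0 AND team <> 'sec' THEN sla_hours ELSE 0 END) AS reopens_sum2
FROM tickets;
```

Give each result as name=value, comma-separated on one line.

reopens_sum=149, reopens_sum2=438

[reopens_sum: reopens = 0]
ticket_id=5: ✗
ticket_id=6: ✗
ticket_id=7: ✓ → 61
ticket_id=8: ✗
ticket_id=9: ✓ → 88
ticket_id=10: ✗
ticket_id=11: ✗
ticket_id=12: ✗
ticket_id=13: ✗
ticket_id=14: ✗
ticket_id=15: ✗
reopens_sum = 61 + 88 = 149
—
[reopens_sum2: reopens > 0 AND team <> 'sec']
ticket_id=5: ✓ → 57
ticket_id=6: ✓ → 85
ticket_id=7: ✗
ticket_id=8: ✗
ticket_id=9: ✗
ticket_id=10: ✓ → 48
ticket_id=11: ✓ → 79
ticket_id=12: ✓ → 4
ticket_id=13: ✓ → 40
ticket_id=14: ✓ → 44
ticket_id=15: ✓ → 81
reopens_sum2 = 57 + 85 + 48 + 79 + 4 + 40 + 44 + 81 = 438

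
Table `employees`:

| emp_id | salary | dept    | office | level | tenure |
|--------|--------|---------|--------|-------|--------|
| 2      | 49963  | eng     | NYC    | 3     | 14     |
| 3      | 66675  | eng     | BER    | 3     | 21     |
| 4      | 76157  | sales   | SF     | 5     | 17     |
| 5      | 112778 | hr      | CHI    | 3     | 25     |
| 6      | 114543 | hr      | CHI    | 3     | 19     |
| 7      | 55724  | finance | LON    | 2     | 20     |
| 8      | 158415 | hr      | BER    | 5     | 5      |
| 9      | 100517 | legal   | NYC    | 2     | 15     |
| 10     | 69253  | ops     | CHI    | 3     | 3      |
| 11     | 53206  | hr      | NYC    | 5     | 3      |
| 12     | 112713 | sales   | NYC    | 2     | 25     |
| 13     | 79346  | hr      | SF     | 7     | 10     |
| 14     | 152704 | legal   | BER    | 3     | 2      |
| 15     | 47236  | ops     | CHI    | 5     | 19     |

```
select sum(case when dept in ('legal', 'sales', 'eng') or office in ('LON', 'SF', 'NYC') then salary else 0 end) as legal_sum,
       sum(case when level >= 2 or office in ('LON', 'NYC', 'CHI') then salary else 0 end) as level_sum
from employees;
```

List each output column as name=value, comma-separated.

legal_sum=747005, level_sum=1249230

[legal_sum: dept in ('legal', 'sales', 'eng') or office in ('LON', 'SF', 'NYC')]
emp_id=2: ✓ → 49963
emp_id=3: ✓ → 66675
emp_id=4: ✓ → 76157
emp_id=5: ✗
emp_id=6: ✗
emp_id=7: ✓ → 55724
emp_id=8: ✗
emp_id=9: ✓ → 100517
emp_id=10: ✗
emp_id=11: ✓ → 53206
emp_id=12: ✓ → 112713
emp_id=13: ✓ → 79346
emp_id=14: ✓ → 152704
emp_id=15: ✗
legal_sum = 49963 + 66675 + 76157 + 55724 + 100517 + 53206 + 112713 + 79346 + 152704 = 747005
—
[level_sum: level >= 2 or office in ('LON', 'NYC', 'CHI')]
emp_id=2: ✓ → 49963
emp_id=3: ✓ → 66675
emp_id=4: ✓ → 76157
emp_id=5: ✓ → 112778
emp_id=6: ✓ → 114543
emp_id=7: ✓ → 55724
emp_id=8: ✓ → 158415
emp_id=9: ✓ → 100517
emp_id=10: ✓ → 69253
emp_id=11: ✓ → 53206
emp_id=12: ✓ → 112713
emp_id=13: ✓ → 79346
emp_id=14: ✓ → 152704
emp_id=15: ✓ → 47236
level_sum = 49963 + 66675 + 76157 + 112778 + 114543 + 55724 + 158415 + 100517 + 69253 + 53206 + 112713 + 79346 + 152704 + 47236 = 1249230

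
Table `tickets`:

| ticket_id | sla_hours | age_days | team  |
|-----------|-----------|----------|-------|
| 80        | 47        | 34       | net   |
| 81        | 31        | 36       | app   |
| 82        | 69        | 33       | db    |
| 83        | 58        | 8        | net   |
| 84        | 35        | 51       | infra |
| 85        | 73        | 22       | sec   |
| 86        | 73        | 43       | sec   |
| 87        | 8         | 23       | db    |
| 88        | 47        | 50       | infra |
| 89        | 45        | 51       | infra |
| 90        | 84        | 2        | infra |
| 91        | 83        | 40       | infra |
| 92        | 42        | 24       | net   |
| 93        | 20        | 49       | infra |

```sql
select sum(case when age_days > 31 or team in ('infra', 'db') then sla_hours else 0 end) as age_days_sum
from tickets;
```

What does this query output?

ticket_id=80: ✓ → 47
ticket_id=81: ✓ → 31
ticket_id=82: ✓ → 69
ticket_id=83: ✗
ticket_id=84: ✓ → 35
ticket_id=85: ✗
ticket_id=86: ✓ → 73
ticket_id=87: ✓ → 8
ticket_id=88: ✓ → 47
ticket_id=89: ✓ → 45
ticket_id=90: ✓ → 84
ticket_id=91: ✓ → 83
ticket_id=92: ✗
ticket_id=93: ✓ → 20
age_days_sum = 47 + 31 + 69 + 35 + 73 + 8 + 47 + 45 + 84 + 83 + 20 = 542

542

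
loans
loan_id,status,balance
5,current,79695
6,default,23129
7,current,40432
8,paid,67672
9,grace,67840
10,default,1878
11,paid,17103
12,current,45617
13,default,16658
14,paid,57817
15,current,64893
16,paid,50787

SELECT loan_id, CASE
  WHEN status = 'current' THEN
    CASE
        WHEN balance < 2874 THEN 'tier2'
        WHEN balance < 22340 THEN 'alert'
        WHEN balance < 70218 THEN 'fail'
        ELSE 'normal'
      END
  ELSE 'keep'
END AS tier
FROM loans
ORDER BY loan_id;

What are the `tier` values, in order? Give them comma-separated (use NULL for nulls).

normal, keep, fail, keep, keep, keep, keep, fail, keep, keep, fail, keep

loan_id=5: status='current' → inner[ELSE] → normal
loan_id=6: status='default' → outer ELSE → keep
loan_id=7: status='current' → inner[balance < 70218] → fail
loan_id=8: status='paid' → outer ELSE → keep
loan_id=9: status='grace' → outer ELSE → keep
loan_id=10: status='default' → outer ELSE → keep
loan_id=11: status='paid' → outer ELSE → keep
loan_id=12: status='current' → inner[balance < 70218] → fail
loan_id=13: status='default' → outer ELSE → keep
loan_id=14: status='paid' → outer ELSE → keep
loan_id=15: status='current' → inner[balance < 70218] → fail
loan_id=16: status='paid' → outer ELSE → keep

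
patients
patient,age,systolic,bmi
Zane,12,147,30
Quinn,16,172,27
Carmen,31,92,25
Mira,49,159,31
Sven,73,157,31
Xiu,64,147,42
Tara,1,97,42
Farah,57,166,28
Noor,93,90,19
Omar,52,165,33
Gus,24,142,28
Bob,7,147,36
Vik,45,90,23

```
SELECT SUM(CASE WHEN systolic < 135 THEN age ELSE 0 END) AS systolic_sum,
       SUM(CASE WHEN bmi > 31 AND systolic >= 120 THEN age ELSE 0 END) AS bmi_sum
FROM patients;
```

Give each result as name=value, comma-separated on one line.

[systolic_sum: systolic < 135]
patient=Zane: ✗
patient=Quinn: ✗
patient=Carmen: ✓ → 31
patient=Mira: ✗
patient=Sven: ✗
patient=Xiu: ✗
patient=Tara: ✓ → 1
patient=Farah: ✗
patient=Noor: ✓ → 93
patient=Omar: ✗
patient=Gus: ✗
patient=Bob: ✗
patient=Vik: ✓ → 45
systolic_sum = 31 + 1 + 93 + 45 = 170
—
[bmi_sum: bmi > 31 AND systolic >= 120]
patient=Zane: ✗
patient=Quinn: ✗
patient=Carmen: ✗
patient=Mira: ✗
patient=Sven: ✗
patient=Xiu: ✓ → 64
patient=Tara: ✗
patient=Farah: ✗
patient=Noor: ✗
patient=Omar: ✓ → 52
patient=Gus: ✗
patient=Bob: ✓ → 7
patient=Vik: ✗
bmi_sum = 64 + 52 + 7 = 123

systolic_sum=170, bmi_sum=123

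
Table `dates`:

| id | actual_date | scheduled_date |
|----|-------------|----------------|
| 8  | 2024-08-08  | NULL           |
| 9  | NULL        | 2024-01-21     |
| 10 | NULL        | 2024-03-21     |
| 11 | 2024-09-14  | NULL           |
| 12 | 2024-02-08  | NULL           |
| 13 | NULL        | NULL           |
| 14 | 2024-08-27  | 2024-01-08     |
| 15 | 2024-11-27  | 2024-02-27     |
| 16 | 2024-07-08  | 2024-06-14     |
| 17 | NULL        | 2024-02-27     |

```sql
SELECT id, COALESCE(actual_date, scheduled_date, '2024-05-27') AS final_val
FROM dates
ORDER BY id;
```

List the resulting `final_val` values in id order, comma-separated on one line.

id=8: actual_date=2024-08-08 → 2024-08-08
id=9: actual_date=NULL, scheduled_date=2024-01-21 → 2024-01-21
id=10: actual_date=NULL, scheduled_date=2024-03-21 → 2024-03-21
id=11: actual_date=2024-09-14 → 2024-09-14
id=12: actual_date=2024-02-08 → 2024-02-08
id=13: actual_date=NULL, scheduled_date=NULL, → literal 2024-05-27 → 2024-05-27
id=14: actual_date=2024-08-27 → 2024-08-27
id=15: actual_date=2024-11-27 → 2024-11-27
id=16: actual_date=2024-07-08 → 2024-07-08
id=17: actual_date=NULL, scheduled_date=2024-02-27 → 2024-02-27

2024-08-08, 2024-01-21, 2024-03-21, 2024-09-14, 2024-02-08, 2024-05-27, 2024-08-27, 2024-11-27, 2024-07-08, 2024-02-27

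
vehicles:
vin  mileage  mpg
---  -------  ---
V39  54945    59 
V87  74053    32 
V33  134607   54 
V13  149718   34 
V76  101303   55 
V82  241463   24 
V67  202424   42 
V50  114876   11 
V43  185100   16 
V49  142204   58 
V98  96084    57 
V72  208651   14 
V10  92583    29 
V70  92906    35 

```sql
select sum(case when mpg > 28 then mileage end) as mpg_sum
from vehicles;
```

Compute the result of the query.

vin=V39: ✓ → 54945
vin=V87: ✓ → 74053
vin=V33: ✓ → 134607
vin=V13: ✓ → 149718
vin=V76: ✓ → 101303
vin=V82: ✗
vin=V67: ✓ → 202424
vin=V50: ✗
vin=V43: ✗
vin=V49: ✓ → 142204
vin=V98: ✓ → 96084
vin=V72: ✗
vin=V10: ✓ → 92583
vin=V70: ✓ → 92906
mpg_sum = 54945 + 74053 + 134607 + 149718 + 101303 + 202424 + 142204 + 96084 + 92583 + 92906 = 1140827

1140827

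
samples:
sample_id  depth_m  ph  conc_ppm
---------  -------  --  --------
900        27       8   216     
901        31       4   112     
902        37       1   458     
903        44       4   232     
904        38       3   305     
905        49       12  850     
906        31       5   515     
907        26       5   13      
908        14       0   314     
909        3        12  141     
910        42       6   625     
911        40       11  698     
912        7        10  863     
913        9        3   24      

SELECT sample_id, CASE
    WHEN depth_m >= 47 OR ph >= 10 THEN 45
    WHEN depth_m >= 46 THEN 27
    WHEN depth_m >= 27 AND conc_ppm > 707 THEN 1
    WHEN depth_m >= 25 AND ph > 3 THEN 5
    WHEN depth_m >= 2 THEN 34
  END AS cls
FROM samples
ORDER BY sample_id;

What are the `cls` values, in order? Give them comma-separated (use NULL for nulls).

5, 5, 34, 5, 34, 45, 5, 5, 34, 45, 5, 45, 45, 34

sample_id=900: depth_m >= 25 AND ph > 3 → 5
sample_id=901: depth_m >= 25 AND ph > 3 → 5
sample_id=902: depth_m >= 2 → 34
sample_id=903: depth_m >= 25 AND ph > 3 → 5
sample_id=904: depth_m >= 2 → 34
sample_id=905: depth_m >= 47 OR ph >= 10 → 45
sample_id=906: depth_m >= 25 AND ph > 3 → 5
sample_id=907: depth_m >= 25 AND ph > 3 → 5
sample_id=908: depth_m >= 2 → 34
sample_id=909: depth_m >= 47 OR ph >= 10 → 45
sample_id=910: depth_m >= 25 AND ph > 3 → 5
sample_id=911: depth_m >= 47 OR ph >= 10 → 45
sample_id=912: depth_m >= 47 OR ph >= 10 → 45
sample_id=913: depth_m >= 2 → 34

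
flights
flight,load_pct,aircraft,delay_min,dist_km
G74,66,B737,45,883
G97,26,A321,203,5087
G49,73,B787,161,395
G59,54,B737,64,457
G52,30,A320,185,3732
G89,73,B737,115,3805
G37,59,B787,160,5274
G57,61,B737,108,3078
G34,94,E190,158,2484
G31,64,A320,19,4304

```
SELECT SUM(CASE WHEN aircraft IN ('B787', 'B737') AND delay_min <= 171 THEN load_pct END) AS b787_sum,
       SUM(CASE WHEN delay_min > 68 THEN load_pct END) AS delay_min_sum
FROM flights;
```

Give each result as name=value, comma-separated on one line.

[b787_sum: aircraft IN ('B787', 'B737') AND delay_min <= 171]
flight=G74: ✓ → 66
flight=G97: ✗
flight=G49: ✓ → 73
flight=G59: ✓ → 54
flight=G52: ✗
flight=G89: ✓ → 73
flight=G37: ✓ → 59
flight=G57: ✓ → 61
flight=G34: ✗
flight=G31: ✗
b787_sum = 66 + 73 + 54 + 73 + 59 + 61 = 386
—
[delay_min_sum: delay_min > 68]
flight=G74: ✗
flight=G97: ✓ → 26
flight=G49: ✓ → 73
flight=G59: ✗
flight=G52: ✓ → 30
flight=G89: ✓ → 73
flight=G37: ✓ → 59
flight=G57: ✓ → 61
flight=G34: ✓ → 94
flight=G31: ✗
delay_min_sum = 26 + 73 + 30 + 73 + 59 + 61 + 94 = 416

b787_sum=386, delay_min_sum=416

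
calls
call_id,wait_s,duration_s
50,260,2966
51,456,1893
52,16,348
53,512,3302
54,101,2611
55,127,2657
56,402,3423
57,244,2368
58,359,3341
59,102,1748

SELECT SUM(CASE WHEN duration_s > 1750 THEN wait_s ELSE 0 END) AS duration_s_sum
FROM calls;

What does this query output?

2461

call_id=50: ✓ → 260
call_id=51: ✓ → 456
call_id=52: ✗
call_id=53: ✓ → 512
call_id=54: ✓ → 101
call_id=55: ✓ → 127
call_id=56: ✓ → 402
call_id=57: ✓ → 244
call_id=58: ✓ → 359
call_id=59: ✗
duration_s_sum = 260 + 456 + 512 + 101 + 127 + 402 + 244 + 359 = 2461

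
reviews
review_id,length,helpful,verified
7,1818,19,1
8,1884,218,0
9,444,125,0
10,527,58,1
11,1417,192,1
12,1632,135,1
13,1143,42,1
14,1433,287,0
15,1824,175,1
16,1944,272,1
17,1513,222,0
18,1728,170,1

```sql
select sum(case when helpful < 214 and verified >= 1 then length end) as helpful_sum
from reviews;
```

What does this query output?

10089

review_id=7: ✓ → 1818
review_id=8: ✗
review_id=9: ✗
review_id=10: ✓ → 527
review_id=11: ✓ → 1417
review_id=12: ✓ → 1632
review_id=13: ✓ → 1143
review_id=14: ✗
review_id=15: ✓ → 1824
review_id=16: ✗
review_id=17: ✗
review_id=18: ✓ → 1728
helpful_sum = 1818 + 527 + 1417 + 1632 + 1143 + 1824 + 1728 = 10089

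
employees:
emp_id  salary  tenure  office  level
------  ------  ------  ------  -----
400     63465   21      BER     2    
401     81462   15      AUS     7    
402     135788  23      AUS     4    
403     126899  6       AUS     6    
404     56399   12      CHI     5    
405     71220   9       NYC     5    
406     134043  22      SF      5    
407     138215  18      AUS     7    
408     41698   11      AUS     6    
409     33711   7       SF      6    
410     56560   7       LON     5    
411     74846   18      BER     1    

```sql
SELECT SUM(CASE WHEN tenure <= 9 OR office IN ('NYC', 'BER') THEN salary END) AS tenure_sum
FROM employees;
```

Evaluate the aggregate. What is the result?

426701

emp_id=400: ✓ → 63465
emp_id=401: ✗
emp_id=402: ✗
emp_id=403: ✓ → 126899
emp_id=404: ✗
emp_id=405: ✓ → 71220
emp_id=406: ✗
emp_id=407: ✗
emp_id=408: ✗
emp_id=409: ✓ → 33711
emp_id=410: ✓ → 56560
emp_id=411: ✓ → 74846
tenure_sum = 63465 + 126899 + 71220 + 33711 + 56560 + 74846 = 426701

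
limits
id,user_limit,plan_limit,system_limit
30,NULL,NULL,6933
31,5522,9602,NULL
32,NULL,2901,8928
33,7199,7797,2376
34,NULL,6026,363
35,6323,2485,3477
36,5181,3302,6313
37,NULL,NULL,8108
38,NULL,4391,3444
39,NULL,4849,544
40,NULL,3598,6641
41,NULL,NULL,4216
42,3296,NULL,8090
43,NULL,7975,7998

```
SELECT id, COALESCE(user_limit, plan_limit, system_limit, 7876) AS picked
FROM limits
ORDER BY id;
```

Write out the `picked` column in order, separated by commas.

id=30: user_limit=NULL, plan_limit=NULL, system_limit=6933 → 6933
id=31: user_limit=5522 → 5522
id=32: user_limit=NULL, plan_limit=2901 → 2901
id=33: user_limit=7199 → 7199
id=34: user_limit=NULL, plan_limit=6026 → 6026
id=35: user_limit=6323 → 6323
id=36: user_limit=5181 → 5181
id=37: user_limit=NULL, plan_limit=NULL, system_limit=8108 → 8108
id=38: user_limit=NULL, plan_limit=4391 → 4391
id=39: user_limit=NULL, plan_limit=4849 → 4849
id=40: user_limit=NULL, plan_limit=3598 → 3598
id=41: user_limit=NULL, plan_limit=NULL, system_limit=4216 → 4216
id=42: user_limit=3296 → 3296
id=43: user_limit=NULL, plan_limit=7975 → 7975

6933, 5522, 2901, 7199, 6026, 6323, 5181, 8108, 4391, 4849, 3598, 4216, 3296, 7975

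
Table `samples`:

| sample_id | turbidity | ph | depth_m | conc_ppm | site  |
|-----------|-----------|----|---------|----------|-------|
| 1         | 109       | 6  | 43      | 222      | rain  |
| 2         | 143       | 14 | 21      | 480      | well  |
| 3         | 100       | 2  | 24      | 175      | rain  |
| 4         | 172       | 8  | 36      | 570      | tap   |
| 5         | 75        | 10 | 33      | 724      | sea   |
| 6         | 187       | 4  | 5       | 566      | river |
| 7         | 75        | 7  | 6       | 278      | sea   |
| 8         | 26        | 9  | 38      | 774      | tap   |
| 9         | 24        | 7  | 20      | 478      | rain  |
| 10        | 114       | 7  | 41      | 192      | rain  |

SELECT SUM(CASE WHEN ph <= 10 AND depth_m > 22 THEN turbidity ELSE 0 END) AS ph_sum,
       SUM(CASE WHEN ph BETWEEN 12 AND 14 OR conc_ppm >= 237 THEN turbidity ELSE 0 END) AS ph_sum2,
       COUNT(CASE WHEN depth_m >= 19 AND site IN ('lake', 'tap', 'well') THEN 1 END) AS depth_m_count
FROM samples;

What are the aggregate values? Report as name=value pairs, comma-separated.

[ph_sum: ph <= 10 AND depth_m > 22]
sample_id=1: ✓ → 109
sample_id=2: ✗
sample_id=3: ✓ → 100
sample_id=4: ✓ → 172
sample_id=5: ✓ → 75
sample_id=6: ✗
sample_id=7: ✗
sample_id=8: ✓ → 26
sample_id=9: ✗
sample_id=10: ✓ → 114
ph_sum = 109 + 100 + 172 + 75 + 26 + 114 = 596
—
[ph_sum2: ph BETWEEN 12 AND 14 OR conc_ppm >= 237]
sample_id=1: ✗
sample_id=2: ✓ → 143
sample_id=3: ✗
sample_id=4: ✓ → 172
sample_id=5: ✓ → 75
sample_id=6: ✓ → 187
sample_id=7: ✓ → 75
sample_id=8: ✓ → 26
sample_id=9: ✓ → 24
sample_id=10: ✗
ph_sum2 = 143 + 172 + 75 + 187 + 75 + 26 + 24 = 702
—
[depth_m_count: depth_m >= 19 AND site IN ('lake', 'tap', 'well')]
sample_id=1: ✗
sample_id=2: ✓ → 1
sample_id=3: ✗
sample_id=4: ✓ → 1
sample_id=5: ✗
sample_id=6: ✗
sample_id=7: ✗
sample_id=8: ✓ → 1
sample_id=9: ✗
sample_id=10: ✗
depth_m_count = COUNT(1, 1, 1) = 3

ph_sum=596, ph_sum2=702, depth_m_count=3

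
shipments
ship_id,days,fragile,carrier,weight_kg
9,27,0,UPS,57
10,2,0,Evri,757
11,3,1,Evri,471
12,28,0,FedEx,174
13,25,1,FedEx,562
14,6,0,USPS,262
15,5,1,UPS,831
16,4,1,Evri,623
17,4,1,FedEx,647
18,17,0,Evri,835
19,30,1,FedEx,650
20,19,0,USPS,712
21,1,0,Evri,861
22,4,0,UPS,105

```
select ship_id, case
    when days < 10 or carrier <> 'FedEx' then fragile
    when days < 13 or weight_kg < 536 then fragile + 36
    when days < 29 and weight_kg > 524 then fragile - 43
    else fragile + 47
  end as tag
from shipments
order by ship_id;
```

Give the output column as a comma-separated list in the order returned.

ship_id=9: days < 10 or carrier <> 'FedEx' → 0
ship_id=10: days < 10 or carrier <> 'FedEx' → 0
ship_id=11: days < 10 or carrier <> 'FedEx' → 1
ship_id=12: days < 13 or weight_kg < 536 → 36
ship_id=13: days < 29 and weight_kg > 524 → -42
ship_id=14: days < 10 or carrier <> 'FedEx' → 0
ship_id=15: days < 10 or carrier <> 'FedEx' → 1
ship_id=16: days < 10 or carrier <> 'FedEx' → 1
ship_id=17: days < 10 or carrier <> 'FedEx' → 1
ship_id=18: days < 10 or carrier <> 'FedEx' → 0
ship_id=19: ELSE → 48
ship_id=20: days < 10 or carrier <> 'FedEx' → 0
ship_id=21: days < 10 or carrier <> 'FedEx' → 0
ship_id=22: days < 10 or carrier <> 'FedEx' → 0

0, 0, 1, 36, -42, 0, 1, 1, 1, 0, 48, 0, 0, 0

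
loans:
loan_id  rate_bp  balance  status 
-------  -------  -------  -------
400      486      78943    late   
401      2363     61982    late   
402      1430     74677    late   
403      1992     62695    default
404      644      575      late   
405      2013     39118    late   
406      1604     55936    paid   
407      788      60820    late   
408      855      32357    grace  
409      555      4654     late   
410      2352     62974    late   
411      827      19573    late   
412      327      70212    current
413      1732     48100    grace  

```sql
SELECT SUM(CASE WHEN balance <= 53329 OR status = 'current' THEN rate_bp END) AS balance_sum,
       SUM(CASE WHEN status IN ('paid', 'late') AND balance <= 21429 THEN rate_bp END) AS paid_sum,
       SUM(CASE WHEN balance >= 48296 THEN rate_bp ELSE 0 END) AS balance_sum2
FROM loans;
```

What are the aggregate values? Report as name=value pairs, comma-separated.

[balance_sum: balance <= 53329 OR status = 'current']
loan_id=400: ✗
loan_id=401: ✗
loan_id=402: ✗
loan_id=403: ✗
loan_id=404: ✓ → 644
loan_id=405: ✓ → 2013
loan_id=406: ✗
loan_id=407: ✗
loan_id=408: ✓ → 855
loan_id=409: ✓ → 555
loan_id=410: ✗
loan_id=411: ✓ → 827
loan_id=412: ✓ → 327
loan_id=413: ✓ → 1732
balance_sum = 644 + 2013 + 855 + 555 + 827 + 327 + 1732 = 6953
—
[paid_sum: status IN ('paid', 'late') AND balance <= 21429]
loan_id=400: ✗
loan_id=401: ✗
loan_id=402: ✗
loan_id=403: ✗
loan_id=404: ✓ → 644
loan_id=405: ✗
loan_id=406: ✗
loan_id=407: ✗
loan_id=408: ✗
loan_id=409: ✓ → 555
loan_id=410: ✗
loan_id=411: ✓ → 827
loan_id=412: ✗
loan_id=413: ✗
paid_sum = 644 + 555 + 827 = 2026
—
[balance_sum2: balance >= 48296]
loan_id=400: ✓ → 486
loan_id=401: ✓ → 2363
loan_id=402: ✓ → 1430
loan_id=403: ✓ → 1992
loan_id=404: ✗
loan_id=405: ✗
loan_id=406: ✓ → 1604
loan_id=407: ✓ → 788
loan_id=408: ✗
loan_id=409: ✗
loan_id=410: ✓ → 2352
loan_id=411: ✗
loan_id=412: ✓ → 327
loan_id=413: ✗
balance_sum2 = 486 + 2363 + 1430 + 1992 + 1604 + 788 + 2352 + 327 = 11342

balance_sum=6953, paid_sum=2026, balance_sum2=11342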